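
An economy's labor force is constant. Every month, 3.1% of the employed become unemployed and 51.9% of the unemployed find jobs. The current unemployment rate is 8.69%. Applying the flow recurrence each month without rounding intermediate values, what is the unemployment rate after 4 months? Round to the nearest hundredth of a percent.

With a fixed labor force, u_{t+1} = u_t + s·(1−u_t) − f·u_t = u_t·(1−s−f) + s.
Here 1−s−f = 0.450 and s = 0.031.
u_1 = 0.086900 × 0.450 + 0.031 = 0.070105.
u_2 = 0.070105 × 0.450 + 0.031 = 0.062547.
u_3 = 0.062547 × 0.450 + 0.031 = 0.059146.
u_4 = 0.059146 × 0.450 + 0.031 = 0.057616.

Unemployment rate after four months ≈ 5.76%.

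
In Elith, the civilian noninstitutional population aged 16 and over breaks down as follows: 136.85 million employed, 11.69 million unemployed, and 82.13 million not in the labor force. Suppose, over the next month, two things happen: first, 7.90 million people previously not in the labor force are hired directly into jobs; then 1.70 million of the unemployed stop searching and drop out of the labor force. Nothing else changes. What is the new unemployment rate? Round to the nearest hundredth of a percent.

New unemployment rate ≈ 6.46%.

Initially, labor force = 136.85 + 11.69 = 148.54 million, so u = 11.69/148.54 = 7.87%.
After the first change, employed and labor force both rise by 7.90; unemployed unchanged → E = 144.75, U = 11.69, labor force = 156.44 million.
After the second change, unemployed and labor force both fall by 1.70 → E = 144.75, U = 9.99, labor force = 154.74 million.
New unemployment rate = 9.99 / 154.74 = 6.46%.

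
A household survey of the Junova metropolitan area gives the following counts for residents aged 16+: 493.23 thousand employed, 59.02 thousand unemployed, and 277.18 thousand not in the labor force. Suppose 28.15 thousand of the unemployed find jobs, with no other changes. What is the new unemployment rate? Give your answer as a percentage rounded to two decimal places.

New unemployment rate ≈ 5.59%.

Initially, labor force = 493.23 + 59.02 = 552.25 thousand, so u = 59.02/552.25 = 10.69%.
After the change, unemployed falls and employed rises by 28.15; labor force unchanged → E = 521.38, U = 30.87, labor force = 552.25 thousand.
New unemployment rate = 30.87 / 552.25 = 5.59%.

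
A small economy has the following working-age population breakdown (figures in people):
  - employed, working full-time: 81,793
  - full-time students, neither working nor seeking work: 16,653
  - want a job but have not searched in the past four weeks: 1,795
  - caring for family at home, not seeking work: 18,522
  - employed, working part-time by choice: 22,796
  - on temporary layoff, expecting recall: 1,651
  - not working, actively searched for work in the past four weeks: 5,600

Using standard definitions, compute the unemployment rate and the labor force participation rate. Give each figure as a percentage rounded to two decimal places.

Unemployment rate ≈ 6.48%; labor force participation rate ≈ 75.16%.

Employed = 81,793 + 22,796 = 104,589.
Unemployed = 1,651 + 5,600 = 7,251 (jobless and actively searching, or on temporary layoff).
Labor force = 104,589 + 7,251 = 111,840.
Not in labor force = 16,653 + 1,795 + 18,522 = 36,970 (those not working and not actively searching are outside the labor force — including those who want a job but have given up searching).
Civilian working-age population = 111,840 + 36,970 = 148,810.
Unemployment rate = 7,251 / 111,840 = 6.48%.
Labor force participation rate = 111,840 / 148,810 = 75.16%.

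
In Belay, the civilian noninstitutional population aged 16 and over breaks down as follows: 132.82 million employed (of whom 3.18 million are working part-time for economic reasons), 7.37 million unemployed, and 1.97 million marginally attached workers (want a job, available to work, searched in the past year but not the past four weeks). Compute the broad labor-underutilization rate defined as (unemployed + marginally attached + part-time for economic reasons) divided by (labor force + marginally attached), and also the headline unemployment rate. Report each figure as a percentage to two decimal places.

Labor force = 132.82 + 7.37 = 140.19 million.
Numerator = 7.37 + 1.97 + 3.18 = 12.52 million.
Denominator = 140.19 + 1.97 = 142.16 million.
Broad rate = 12.52 / 142.16 = 8.81%.
Headline unemployment rate = 7.37 / 140.19 = 5.26%.

Broad underutilization rate ≈ 8.81%; headline unemployment rate ≈ 5.26%.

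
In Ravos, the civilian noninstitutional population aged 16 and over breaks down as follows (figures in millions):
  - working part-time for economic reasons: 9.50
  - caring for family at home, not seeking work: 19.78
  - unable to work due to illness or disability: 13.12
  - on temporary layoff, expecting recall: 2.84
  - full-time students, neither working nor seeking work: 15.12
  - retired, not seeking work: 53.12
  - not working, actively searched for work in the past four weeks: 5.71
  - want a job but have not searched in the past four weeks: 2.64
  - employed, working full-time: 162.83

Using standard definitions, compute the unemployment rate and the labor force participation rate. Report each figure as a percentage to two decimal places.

Unemployment rate ≈ 4.73%; labor force participation rate ≈ 63.54%.

Employed = 9.50 + 162.83 = 172.33 million (anyone who worked, including part-time for economic reasons, counts as employed).
Unemployed = 2.84 + 5.71 = 8.55 million (jobless and actively searching, or on temporary layoff).
Labor force = 172.33 + 8.55 = 180.88 million.
Not in labor force = 19.78 + 13.12 + 15.12 + 53.12 + 2.64 = 103.78 million (those not working and not actively searching are outside the labor force — including those who want a job but have given up searching).
Civilian working-age population = 180.88 + 103.78 = 284.66 million.
Unemployment rate = 8.55 / 180.88 = 4.73%.
Labor force participation rate = 180.88 / 284.66 = 63.54%.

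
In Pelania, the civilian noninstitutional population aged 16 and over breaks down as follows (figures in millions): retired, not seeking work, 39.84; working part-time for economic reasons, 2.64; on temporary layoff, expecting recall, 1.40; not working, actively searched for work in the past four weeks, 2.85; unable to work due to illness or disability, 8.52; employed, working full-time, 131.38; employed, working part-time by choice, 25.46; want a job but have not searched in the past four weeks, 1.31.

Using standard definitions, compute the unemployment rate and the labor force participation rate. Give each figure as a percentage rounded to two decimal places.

Unemployment rate ≈ 2.60%; labor force participation rate ≈ 76.72%.

Employed = 2.64 + 131.38 + 25.46 = 159.48 million (anyone who worked, including part-time for economic reasons, counts as employed).
Unemployed = 1.40 + 2.85 = 4.25 million (jobless and actively searching, or on temporary layoff).
Labor force = 159.48 + 4.25 = 163.73 million.
Not in labor force = 39.84 + 8.52 + 1.31 = 49.67 million (those not working and not actively searching are outside the labor force — including those who want a job but have given up searching).
Civilian working-age population = 163.73 + 49.67 = 213.40 million.
Unemployment rate = 4.25 / 163.73 = 2.60%.
Labor force participation rate = 163.73 / 213.40 = 76.72%.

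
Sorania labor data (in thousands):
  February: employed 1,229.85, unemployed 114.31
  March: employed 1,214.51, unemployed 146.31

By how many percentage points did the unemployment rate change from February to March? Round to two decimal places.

The unemployment rate changed by +2.25 percentage points.

February: labor force = 1,229.85 + 114.31 = 1,344.16; u = 114.31/1,344.16 = 8.50%.
March: labor force = 1,214.51 + 146.31 = 1,360.82; u = 146.31/1,360.82 = 10.75%.
Change = 10.75% − 8.50% = +2.25 pp.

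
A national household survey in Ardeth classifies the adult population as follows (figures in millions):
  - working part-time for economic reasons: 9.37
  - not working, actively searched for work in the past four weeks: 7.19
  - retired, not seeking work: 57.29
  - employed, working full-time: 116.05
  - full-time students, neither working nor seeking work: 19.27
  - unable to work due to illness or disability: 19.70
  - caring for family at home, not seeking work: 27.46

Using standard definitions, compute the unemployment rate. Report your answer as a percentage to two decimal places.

Employed = 9.37 + 116.05 = 125.42 million (anyone who worked, including part-time for economic reasons, counts as employed).
Unemployed = 7.19 million.
Labor force = 125.42 + 7.19 = 132.61 million.
Unemployment rate = 7.19 / 132.61 = 5.42%.

Unemployment rate ≈ 5.42%.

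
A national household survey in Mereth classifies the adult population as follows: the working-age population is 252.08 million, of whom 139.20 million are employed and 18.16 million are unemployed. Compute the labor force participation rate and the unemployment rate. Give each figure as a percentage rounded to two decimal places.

Labor force participation rate ≈ 62.42%; unemployment rate ≈ 11.54%.

Labor force = employed + unemployed = 139.20 + 18.16 = 157.36 million.
Unemployment rate = 18.16 / 157.36 = 11.54%.
Labor force participation rate = 157.36 / 252.08 = 62.42%.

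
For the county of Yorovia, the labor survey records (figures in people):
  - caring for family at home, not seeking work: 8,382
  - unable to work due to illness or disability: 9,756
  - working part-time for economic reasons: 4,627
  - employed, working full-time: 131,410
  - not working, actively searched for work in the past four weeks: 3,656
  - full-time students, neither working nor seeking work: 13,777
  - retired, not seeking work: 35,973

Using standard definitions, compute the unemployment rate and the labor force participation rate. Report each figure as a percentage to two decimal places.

Employed = 4,627 + 131,410 = 136,037 (anyone who worked, including part-time for economic reasons, counts as employed).
Unemployed = 3,656.
Labor force = 136,037 + 3,656 = 139,693.
Not in labor force = 8,382 + 9,756 + 13,777 + 35,973 = 67,888 (those not working and not actively searching are outside the labor force).
Civilian working-age population = 139,693 + 67,888 = 207,581.
Unemployment rate = 3,656 / 139,693 = 2.62%.
Labor force participation rate = 139,693 / 207,581 = 67.30%.

Unemployment rate ≈ 2.62%; labor force participation rate ≈ 67.30%.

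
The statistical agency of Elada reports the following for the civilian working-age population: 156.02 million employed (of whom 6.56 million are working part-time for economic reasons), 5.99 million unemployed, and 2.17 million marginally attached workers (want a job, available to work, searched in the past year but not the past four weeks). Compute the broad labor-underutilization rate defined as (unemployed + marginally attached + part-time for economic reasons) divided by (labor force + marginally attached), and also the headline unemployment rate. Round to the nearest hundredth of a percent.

Labor force = 156.02 + 5.99 = 162.01 million.
Numerator = 5.99 + 2.17 + 6.56 = 14.72 million.
Denominator = 162.01 + 2.17 = 164.18 million.
Broad rate = 14.72 / 164.18 = 8.97%.
Headline unemployment rate = 5.99 / 162.01 = 3.70%.

Broad underutilization rate ≈ 8.97%; headline unemployment rate ≈ 3.70%.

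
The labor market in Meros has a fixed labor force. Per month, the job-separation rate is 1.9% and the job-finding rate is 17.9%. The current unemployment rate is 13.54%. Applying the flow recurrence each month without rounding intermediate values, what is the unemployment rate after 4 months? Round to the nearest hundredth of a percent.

Unemployment rate after four months ≈ 11.23%.

With a fixed labor force, u_{t+1} = u_t + s·(1−u_t) − f·u_t = u_t·(1−s−f) + s.
Here 1−s−f = 0.802 and s = 0.019.
u_1 = 0.135400 × 0.802 + 0.019 = 0.127591.
u_2 = 0.127591 × 0.802 + 0.019 = 0.121328.
u_3 = 0.121328 × 0.802 + 0.019 = 0.116305.
u_4 = 0.116305 × 0.802 + 0.019 = 0.112277.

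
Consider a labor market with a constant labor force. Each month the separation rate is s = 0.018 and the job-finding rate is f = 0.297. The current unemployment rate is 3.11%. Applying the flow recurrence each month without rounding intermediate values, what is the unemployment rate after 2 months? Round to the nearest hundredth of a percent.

With a fixed labor force, u_{t+1} = u_t + s·(1−u_t) − f·u_t = u_t·(1−s−f) + s.
Here 1−s−f = 0.685 and s = 0.018.
u_1 = 0.031100 × 0.685 + 0.018 = 0.039303.
u_2 = 0.039303 × 0.685 + 0.018 = 0.044923.

Unemployment rate after two months ≈ 4.49%.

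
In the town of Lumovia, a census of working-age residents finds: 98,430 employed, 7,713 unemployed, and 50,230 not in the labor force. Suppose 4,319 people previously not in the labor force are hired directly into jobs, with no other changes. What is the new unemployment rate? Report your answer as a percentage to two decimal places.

New unemployment rate ≈ 6.98%.

Initially, labor force = 98,430 + 7,713 = 106,143, so u = 7,713/106,143 = 7.27%.
After the change, employed and labor force both rise by 4,319; unemployed unchanged → E = 102,749, U = 7,713, labor force = 110,462.
New unemployment rate = 7,713 / 110,462 = 6.98%.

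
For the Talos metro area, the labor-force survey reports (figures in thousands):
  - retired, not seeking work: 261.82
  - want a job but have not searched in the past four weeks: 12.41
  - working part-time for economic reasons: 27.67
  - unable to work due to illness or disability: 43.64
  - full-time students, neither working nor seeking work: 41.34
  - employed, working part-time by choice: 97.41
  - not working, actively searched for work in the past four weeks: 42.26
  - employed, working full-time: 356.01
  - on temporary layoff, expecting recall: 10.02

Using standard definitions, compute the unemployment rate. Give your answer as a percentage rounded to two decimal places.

Employed = 27.67 + 97.41 + 356.01 = 481.09 thousand (anyone who worked, including part-time for economic reasons, counts as employed).
Unemployed = 42.26 + 10.02 = 52.28 thousand (jobless and actively searching, or on temporary layoff).
Labor force = 481.09 + 52.28 = 533.37 thousand.
Unemployment rate = 52.28 / 533.37 = 9.80%.

Unemployment rate ≈ 9.80%.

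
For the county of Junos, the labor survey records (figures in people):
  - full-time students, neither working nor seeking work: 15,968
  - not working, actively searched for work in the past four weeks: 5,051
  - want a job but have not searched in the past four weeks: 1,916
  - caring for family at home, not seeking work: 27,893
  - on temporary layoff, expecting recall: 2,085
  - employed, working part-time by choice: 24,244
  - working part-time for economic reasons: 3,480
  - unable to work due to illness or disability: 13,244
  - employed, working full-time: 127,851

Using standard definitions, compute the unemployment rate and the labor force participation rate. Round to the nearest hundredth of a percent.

Unemployment rate ≈ 4.39%; labor force participation rate ≈ 73.38%.

Employed = 24,244 + 3,480 + 127,851 = 155,575 (anyone who worked, including part-time for economic reasons, counts as employed).
Unemployed = 5,051 + 2,085 = 7,136 (jobless and actively searching, or on temporary layoff).
Labor force = 155,575 + 7,136 = 162,711.
Not in labor force = 15,968 + 1,916 + 27,893 + 13,244 = 59,021 (those not working and not actively searching are outside the labor force — including those who want a job but have given up searching).
Civilian working-age population = 162,711 + 59,021 = 221,732.
Unemployment rate = 7,136 / 162,711 = 4.39%.
Labor force participation rate = 162,711 / 221,732 = 73.38%.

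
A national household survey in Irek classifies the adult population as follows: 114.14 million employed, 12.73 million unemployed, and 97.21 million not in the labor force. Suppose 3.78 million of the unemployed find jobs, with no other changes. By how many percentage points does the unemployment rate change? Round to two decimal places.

Initially, labor force = 114.14 + 12.73 = 126.87 million, so u = 12.73/126.87 = 10.03%.
After the change, unemployed falls and employed rises by 3.78; labor force unchanged → E = 117.92, U = 8.95, labor force = 126.87 million.
New unemployment rate = 8.95 / 126.87 = 7.05%.
Change = 7.05% − 10.03% = −2.98 percentage points.

The unemployment rate changes by −2.98 percentage points.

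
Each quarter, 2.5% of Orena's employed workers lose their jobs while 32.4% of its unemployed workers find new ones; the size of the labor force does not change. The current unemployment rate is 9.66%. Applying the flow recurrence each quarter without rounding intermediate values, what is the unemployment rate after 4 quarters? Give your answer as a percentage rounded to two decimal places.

Unemployment rate after four quarters ≈ 7.61%.

With a fixed labor force, u_{t+1} = u_t + s·(1−u_t) − f·u_t = u_t·(1−s−f) + s.
Here 1−s−f = 0.651 and s = 0.025.
u_1 = 0.096600 × 0.651 + 0.025 = 0.087887.
u_2 = 0.087887 × 0.651 + 0.025 = 0.082214.
u_3 = 0.082214 × 0.651 + 0.025 = 0.078521.
u_4 = 0.078521 × 0.651 + 0.025 = 0.076117.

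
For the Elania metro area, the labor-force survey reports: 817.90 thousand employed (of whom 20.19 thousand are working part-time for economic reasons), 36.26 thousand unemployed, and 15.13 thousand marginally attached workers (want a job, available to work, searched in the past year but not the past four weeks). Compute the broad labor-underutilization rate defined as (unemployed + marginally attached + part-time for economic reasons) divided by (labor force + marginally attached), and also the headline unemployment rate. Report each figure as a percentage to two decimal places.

Labor force = 817.90 + 36.26 = 854.16 thousand.
Numerator = 36.26 + 15.13 + 20.19 = 71.58 thousand.
Denominator = 854.16 + 15.13 = 869.29 thousand.
Broad rate = 71.58 / 869.29 = 8.23%.
Headline unemployment rate = 36.26 / 854.16 = 4.25%.

Broad underutilization rate ≈ 8.23%; headline unemployment rate ≈ 4.25%.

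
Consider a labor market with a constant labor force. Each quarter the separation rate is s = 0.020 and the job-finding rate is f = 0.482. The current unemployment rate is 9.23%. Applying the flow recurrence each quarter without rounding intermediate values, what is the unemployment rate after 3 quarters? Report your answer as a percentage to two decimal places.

With a fixed labor force, u_{t+1} = u_t + s·(1−u_t) − f·u_t = u_t·(1−s−f) + s.
Here 1−s−f = 0.498 and s = 0.020.
u_1 = 0.092300 × 0.498 + 0.020 = 0.065965.
u_2 = 0.065965 × 0.498 + 0.020 = 0.052851.
u_3 = 0.052851 × 0.498 + 0.020 = 0.046320.

Unemployment rate after three quarters ≈ 4.63%.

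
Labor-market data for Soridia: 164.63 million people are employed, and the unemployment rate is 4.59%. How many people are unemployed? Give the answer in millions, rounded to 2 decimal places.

About 7.92 million are unemployed.

Let U be the number unemployed. The labor force is E + U, and U/(E+U) = 0.0459.
So U = 0.0459 × 164.63 / (1 − 0.0459) = 7.5565 / 0.9541 ≈ 7.92 million.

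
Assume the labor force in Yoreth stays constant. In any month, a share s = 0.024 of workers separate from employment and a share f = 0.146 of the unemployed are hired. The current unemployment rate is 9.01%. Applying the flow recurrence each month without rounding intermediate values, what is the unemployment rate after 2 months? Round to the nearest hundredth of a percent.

Unemployment rate after two months ≈ 10.60%.

With a fixed labor force, u_{t+1} = u_t + s·(1−u_t) − f·u_t = u_t·(1−s−f) + s.
Here 1−s−f = 0.830 and s = 0.024.
u_1 = 0.090100 × 0.830 + 0.024 = 0.098783.
u_2 = 0.098783 × 0.830 + 0.024 = 0.105990.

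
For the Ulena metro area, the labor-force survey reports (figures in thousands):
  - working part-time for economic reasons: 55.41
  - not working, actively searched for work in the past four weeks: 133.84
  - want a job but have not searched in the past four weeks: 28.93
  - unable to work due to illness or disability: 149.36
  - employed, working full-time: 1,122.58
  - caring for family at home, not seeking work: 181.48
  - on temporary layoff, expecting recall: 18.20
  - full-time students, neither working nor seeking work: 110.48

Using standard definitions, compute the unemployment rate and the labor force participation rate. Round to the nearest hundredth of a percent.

Unemployment rate ≈ 11.43%; labor force participation rate ≈ 73.88%.

Employed = 55.41 + 1,122.58 = 1,177.99 thousand (anyone who worked, including part-time for economic reasons, counts as employed).
Unemployed = 133.84 + 18.20 = 152.04 thousand (jobless and actively searching, or on temporary layoff).
Labor force = 1,177.99 + 152.04 = 1,330.03 thousand.
Not in labor force = 28.93 + 149.36 + 181.48 + 110.48 = 470.25 thousand (those not working and not actively searching are outside the labor force — including those who want a job but have given up searching).
Civilian working-age population = 1,330.03 + 470.25 = 1,800.28 thousand.
Unemployment rate = 152.04 / 1,330.03 = 11.43%.
Labor force participation rate = 1,330.03 / 1,800.28 = 73.88%.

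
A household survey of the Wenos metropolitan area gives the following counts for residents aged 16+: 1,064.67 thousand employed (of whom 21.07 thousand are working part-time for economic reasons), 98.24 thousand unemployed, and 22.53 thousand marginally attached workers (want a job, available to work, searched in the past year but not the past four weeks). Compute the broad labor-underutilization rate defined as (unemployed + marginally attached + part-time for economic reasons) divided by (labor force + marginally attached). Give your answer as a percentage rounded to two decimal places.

Labor force = 1,064.67 + 98.24 = 1,162.91 thousand.
Numerator = 98.24 + 22.53 + 21.07 = 141.84 thousand.
Denominator = 1,162.91 + 22.53 = 1,185.44 thousand.
Broad rate = 141.84 / 1,185.44 = 11.97%.

Broad underutilization rate ≈ 11.97%.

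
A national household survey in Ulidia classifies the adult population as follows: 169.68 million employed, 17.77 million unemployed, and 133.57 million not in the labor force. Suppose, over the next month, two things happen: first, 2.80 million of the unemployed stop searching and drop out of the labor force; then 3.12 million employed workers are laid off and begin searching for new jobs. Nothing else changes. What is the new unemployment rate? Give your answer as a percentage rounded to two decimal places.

Initially, labor force = 169.68 + 17.77 = 187.45 million, so u = 17.77/187.45 = 9.48%.
After the first change, unemployed and labor force both fall by 2.80 → E = 169.68, U = 14.97, labor force = 184.65 million.
After the second change, employed falls and unemployed rises by 3.12; labor force unchanged → E = 166.56, U = 18.09, labor force = 184.65 million.
New unemployment rate = 18.09 / 184.65 = 9.80%.

New unemployment rate ≈ 9.80%.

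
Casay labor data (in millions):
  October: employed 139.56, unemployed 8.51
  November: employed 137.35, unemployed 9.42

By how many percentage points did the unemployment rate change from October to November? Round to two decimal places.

The unemployment rate changed by +0.67 percentage points.

October: labor force = 139.56 + 8.51 = 148.07; u = 8.51/148.07 = 5.75%.
November: labor force = 137.35 + 9.42 = 146.77; u = 9.42/146.77 = 6.42%.
Change = 6.42% − 5.75% = +0.67 pp.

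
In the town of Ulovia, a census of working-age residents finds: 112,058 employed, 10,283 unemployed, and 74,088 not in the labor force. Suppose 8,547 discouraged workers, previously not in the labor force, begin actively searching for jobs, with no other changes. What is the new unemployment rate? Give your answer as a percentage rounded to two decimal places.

Initially, labor force = 112,058 + 10,283 = 122,341, so u = 10,283/122,341 = 8.41%.
After the change, unemployed and labor force both rise by 8,547 → E = 112,058, U = 18,830, labor force = 130,888.
New unemployment rate = 18,830 / 130,888 = 14.39%.

New unemployment rate ≈ 14.39%.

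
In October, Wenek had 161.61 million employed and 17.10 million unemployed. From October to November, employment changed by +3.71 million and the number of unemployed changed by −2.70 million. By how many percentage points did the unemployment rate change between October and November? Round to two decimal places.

October: labor force = 161.61 + 17.10 = 178.71; u = 17.10/178.71 = 9.57%.
November: labor force = 165.32 + 14.40 = 179.72; u = 14.40/179.72 = 8.01%.
Change = 8.01% − 9.57% = −1.56 pp.

The unemployment rate changed by −1.56 percentage points.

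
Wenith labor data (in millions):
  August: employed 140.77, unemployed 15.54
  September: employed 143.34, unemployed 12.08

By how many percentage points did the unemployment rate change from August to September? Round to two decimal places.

August: labor force = 140.77 + 15.54 = 156.31; u = 15.54/156.31 = 9.94%.
September: labor force = 143.34 + 12.08 = 155.42; u = 12.08/155.42 = 7.77%.
Change = 7.77% − 9.94% = −2.17 pp.

The unemployment rate changed by −2.17 percentage points.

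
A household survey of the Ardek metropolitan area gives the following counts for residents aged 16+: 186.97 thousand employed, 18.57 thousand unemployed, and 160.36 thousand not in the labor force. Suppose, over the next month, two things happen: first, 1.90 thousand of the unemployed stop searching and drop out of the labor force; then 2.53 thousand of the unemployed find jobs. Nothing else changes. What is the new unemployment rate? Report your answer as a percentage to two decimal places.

New unemployment rate ≈ 6.94%.

Initially, labor force = 186.97 + 18.57 = 205.54 thousand, so u = 18.57/205.54 = 9.03%.
After the first change, unemployed and labor force both fall by 1.90 → E = 186.97, U = 16.67, labor force = 203.64 thousand.
After the second change, unemployed falls and employed rises by 2.53; labor force unchanged → E = 189.50, U = 14.14, labor force = 203.64 thousand.
New unemployment rate = 14.14 / 203.64 = 6.94%.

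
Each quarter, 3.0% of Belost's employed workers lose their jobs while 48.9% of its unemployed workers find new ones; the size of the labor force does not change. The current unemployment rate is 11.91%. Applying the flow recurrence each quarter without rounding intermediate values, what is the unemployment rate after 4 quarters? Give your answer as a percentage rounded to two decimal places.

With a fixed labor force, u_{t+1} = u_t + s·(1−u_t) − f·u_t = u_t·(1−s−f) + s.
Here 1−s−f = 0.481 and s = 0.030.
u_1 = 0.119100 × 0.481 + 0.030 = 0.087287.
u_2 = 0.087287 × 0.481 + 0.030 = 0.071985.
u_3 = 0.071985 × 0.481 + 0.030 = 0.064625.
u_4 = 0.064625 × 0.481 + 0.030 = 0.061085.

Unemployment rate after four quarters ≈ 6.11%.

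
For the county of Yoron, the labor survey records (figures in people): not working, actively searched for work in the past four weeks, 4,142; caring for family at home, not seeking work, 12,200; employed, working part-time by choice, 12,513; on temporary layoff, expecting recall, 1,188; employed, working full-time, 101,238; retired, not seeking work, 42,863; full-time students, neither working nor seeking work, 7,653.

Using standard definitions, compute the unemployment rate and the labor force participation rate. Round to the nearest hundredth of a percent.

Unemployment rate ≈ 4.48%; labor force participation rate ≈ 65.50%.

Employed = 12,513 + 101,238 = 113,751.
Unemployed = 4,142 + 1,188 = 5,330 (jobless and actively searching, or on temporary layoff).
Labor force = 113,751 + 5,330 = 119,081.
Not in labor force = 12,200 + 42,863 + 7,653 = 62,716 (those not working and not actively searching are outside the labor force).
Civilian working-age population = 119,081 + 62,716 = 181,797.
Unemployment rate = 5,330 / 119,081 = 4.48%.
Labor force participation rate = 119,081 / 181,797 = 65.50%.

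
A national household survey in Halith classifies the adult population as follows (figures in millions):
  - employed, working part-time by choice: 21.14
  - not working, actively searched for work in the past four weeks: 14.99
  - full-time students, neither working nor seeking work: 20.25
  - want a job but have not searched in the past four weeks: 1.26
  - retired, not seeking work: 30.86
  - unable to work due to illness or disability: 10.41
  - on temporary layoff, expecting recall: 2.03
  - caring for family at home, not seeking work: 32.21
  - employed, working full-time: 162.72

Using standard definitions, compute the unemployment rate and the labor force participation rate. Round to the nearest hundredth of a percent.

Unemployment rate ≈ 8.47%; labor force participation rate ≈ 67.89%.

Employed = 21.14 + 162.72 = 183.86 million.
Unemployed = 14.99 + 2.03 = 17.02 million (jobless and actively searching, or on temporary layoff).
Labor force = 183.86 + 17.02 = 200.88 million.
Not in labor force = 20.25 + 1.26 + 30.86 + 10.41 + 32.21 = 94.99 million (those not working and not actively searching are outside the labor force — including those who want a job but have given up searching).
Civilian working-age population = 200.88 + 94.99 = 295.87 million.
Unemployment rate = 17.02 / 200.88 = 8.47%.
Labor force participation rate = 200.88 / 295.87 = 67.89%.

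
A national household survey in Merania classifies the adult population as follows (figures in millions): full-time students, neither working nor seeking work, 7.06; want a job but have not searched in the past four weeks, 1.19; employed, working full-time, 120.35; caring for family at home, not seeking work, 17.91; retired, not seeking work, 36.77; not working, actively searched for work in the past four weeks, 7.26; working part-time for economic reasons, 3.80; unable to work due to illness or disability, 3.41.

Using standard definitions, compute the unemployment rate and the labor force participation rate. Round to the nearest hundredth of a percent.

Employed = 120.35 + 3.80 = 124.15 million (anyone who worked, including part-time for economic reasons, counts as employed).
Unemployed = 7.26 million.
Labor force = 124.15 + 7.26 = 131.41 million.
Not in labor force = 7.06 + 1.19 + 17.91 + 36.77 + 3.41 = 66.34 million (those not working and not actively searching are outside the labor force — including those who want a job but have given up searching).
Civilian working-age population = 131.41 + 66.34 = 197.75 million.
Unemployment rate = 7.26 / 131.41 = 5.52%.
Labor force participation rate = 131.41 / 197.75 = 66.45%.

Unemployment rate ≈ 5.52%; labor force participation rate ≈ 66.45%.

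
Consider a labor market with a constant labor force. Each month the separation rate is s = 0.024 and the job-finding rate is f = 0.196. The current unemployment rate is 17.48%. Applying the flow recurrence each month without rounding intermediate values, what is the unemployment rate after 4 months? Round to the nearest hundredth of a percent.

With a fixed labor force, u_{t+1} = u_t + s·(1−u_t) − f·u_t = u_t·(1−s−f) + s.
Here 1−s−f = 0.780 and s = 0.024.
u_1 = 0.174800 × 0.780 + 0.024 = 0.160344.
u_2 = 0.160344 × 0.780 + 0.024 = 0.149068.
u_3 = 0.149068 × 0.780 + 0.024 = 0.140273.
u_4 = 0.140273 × 0.780 + 0.024 = 0.133413.

Unemployment rate after four months ≈ 13.34%.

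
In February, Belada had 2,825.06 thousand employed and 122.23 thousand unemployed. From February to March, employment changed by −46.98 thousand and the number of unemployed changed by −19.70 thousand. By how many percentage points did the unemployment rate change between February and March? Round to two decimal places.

The unemployment rate changed by −0.59 percentage points.

February: labor force = 2,825.06 + 122.23 = 2,947.29; u = 122.23/2,947.29 = 4.15%.
March: labor force = 2,778.08 + 102.53 = 2,880.61; u = 102.53/2,880.61 = 3.56%.
Change = 3.56% − 4.15% = −0.59 pp.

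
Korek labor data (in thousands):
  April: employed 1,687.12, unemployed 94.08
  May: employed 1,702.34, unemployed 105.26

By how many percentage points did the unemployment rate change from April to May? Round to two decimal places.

April: labor force = 1,687.12 + 94.08 = 1,781.20; u = 94.08/1,781.20 = 5.28%.
May: labor force = 1,702.34 + 105.26 = 1,807.60; u = 105.26/1,807.60 = 5.82%.
Change = 5.82% − 5.28% = +0.54 pp.

The unemployment rate changed by +0.54 percentage points.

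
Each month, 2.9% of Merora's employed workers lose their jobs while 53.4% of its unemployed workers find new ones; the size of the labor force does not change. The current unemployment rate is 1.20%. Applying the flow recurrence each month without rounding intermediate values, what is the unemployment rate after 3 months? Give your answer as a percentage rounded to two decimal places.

With a fixed labor force, u_{t+1} = u_t + s·(1−u_t) − f·u_t = u_t·(1−s−f) + s.
Here 1−s−f = 0.437 and s = 0.029.
u_1 = 0.012000 × 0.437 + 0.029 = 0.034244.
u_2 = 0.034244 × 0.437 + 0.029 = 0.043965.
u_3 = 0.043965 × 0.437 + 0.029 = 0.048213.

Unemployment rate after three months ≈ 4.82%.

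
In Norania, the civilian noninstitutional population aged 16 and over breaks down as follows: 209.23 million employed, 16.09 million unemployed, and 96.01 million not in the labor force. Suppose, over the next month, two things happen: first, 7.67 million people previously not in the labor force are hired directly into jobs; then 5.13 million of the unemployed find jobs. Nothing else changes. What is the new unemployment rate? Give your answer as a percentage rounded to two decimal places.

Initially, labor force = 209.23 + 16.09 = 225.32 million, so u = 16.09/225.32 = 7.14%.
After the first change, employed and labor force both rise by 7.67; unemployed unchanged → E = 216.90, U = 16.09, labor force = 232.99 million.
After the second change, unemployed falls and employed rises by 5.13; labor force unchanged → E = 222.03, U = 10.96, labor force = 232.99 million.
New unemployment rate = 10.96 / 232.99 = 4.70%.

New unemployment rate ≈ 4.70%.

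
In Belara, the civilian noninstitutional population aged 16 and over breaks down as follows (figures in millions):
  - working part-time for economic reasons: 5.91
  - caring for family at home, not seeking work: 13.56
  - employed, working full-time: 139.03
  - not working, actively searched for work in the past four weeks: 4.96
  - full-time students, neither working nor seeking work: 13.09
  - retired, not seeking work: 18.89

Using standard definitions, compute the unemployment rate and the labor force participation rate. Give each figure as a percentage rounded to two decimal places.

Employed = 5.91 + 139.03 = 144.94 million (anyone who worked, including part-time for economic reasons, counts as employed).
Unemployed = 4.96 million.
Labor force = 144.94 + 4.96 = 149.90 million.
Not in labor force = 13.56 + 13.09 + 18.89 = 45.54 million (those not working and not actively searching are outside the labor force).
Civilian working-age population = 149.90 + 45.54 = 195.44 million.
Unemployment rate = 4.96 / 149.90 = 3.31%.
Labor force participation rate = 149.90 / 195.44 = 76.70%.

Unemployment rate ≈ 3.31%; labor force participation rate ≈ 76.70%.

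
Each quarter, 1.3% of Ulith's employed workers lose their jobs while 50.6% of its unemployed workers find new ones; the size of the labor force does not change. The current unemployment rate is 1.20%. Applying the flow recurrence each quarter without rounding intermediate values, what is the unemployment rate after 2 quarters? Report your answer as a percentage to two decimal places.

Unemployment rate after two quarters ≈ 2.20%.

With a fixed labor force, u_{t+1} = u_t + s·(1−u_t) − f·u_t = u_t·(1−s−f) + s.
Here 1−s−f = 0.481 and s = 0.013.
u_1 = 0.012000 × 0.481 + 0.013 = 0.018772.
u_2 = 0.018772 × 0.481 + 0.013 = 0.022029.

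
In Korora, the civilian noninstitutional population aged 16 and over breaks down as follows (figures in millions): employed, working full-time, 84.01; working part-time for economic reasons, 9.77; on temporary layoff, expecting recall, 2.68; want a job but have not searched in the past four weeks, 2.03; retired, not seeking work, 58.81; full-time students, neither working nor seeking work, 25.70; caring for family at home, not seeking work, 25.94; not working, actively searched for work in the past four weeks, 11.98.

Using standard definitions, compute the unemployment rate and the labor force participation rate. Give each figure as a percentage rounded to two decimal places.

Employed = 84.01 + 9.77 = 93.78 million (anyone who worked, including part-time for economic reasons, counts as employed).
Unemployed = 2.68 + 11.98 = 14.66 million (jobless and actively searching, or on temporary layoff).
Labor force = 93.78 + 14.66 = 108.44 million.
Not in labor force = 2.03 + 58.81 + 25.70 + 25.94 = 112.48 million (those not working and not actively searching are outside the labor force — including those who want a job but have given up searching).
Civilian working-age population = 108.44 + 112.48 = 220.92 million.
Unemployment rate = 14.66 / 108.44 = 13.52%.
Labor force participation rate = 108.44 / 220.92 = 49.09%.

Unemployment rate ≈ 13.52%; labor force participation rate ≈ 49.09%.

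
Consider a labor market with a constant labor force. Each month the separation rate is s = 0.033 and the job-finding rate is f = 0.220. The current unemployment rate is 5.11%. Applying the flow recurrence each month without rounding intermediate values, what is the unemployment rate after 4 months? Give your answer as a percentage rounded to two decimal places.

Unemployment rate after four months ≈ 10.57%.

With a fixed labor force, u_{t+1} = u_t + s·(1−u_t) − f·u_t = u_t·(1−s−f) + s.
Here 1−s−f = 0.747 and s = 0.033.
u_1 = 0.051100 × 0.747 + 0.033 = 0.071172.
u_2 = 0.071172 × 0.747 + 0.033 = 0.086165.
u_3 = 0.086165 × 0.747 + 0.033 = 0.097365.
u_4 = 0.097365 × 0.747 + 0.033 = 0.105732.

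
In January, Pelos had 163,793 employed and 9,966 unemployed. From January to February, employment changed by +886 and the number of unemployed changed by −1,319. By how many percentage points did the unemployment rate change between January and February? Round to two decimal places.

The unemployment rate changed by −0.75 percentage points.

January: labor force = 163,793 + 9,966 = 173,759; u = 9,966/173,759 = 5.74%.
February: labor force = 164,679 + 8,647 = 173,326; u = 8,647/173,326 = 4.99%.
Change = 4.99% − 5.74% = −0.75 pp.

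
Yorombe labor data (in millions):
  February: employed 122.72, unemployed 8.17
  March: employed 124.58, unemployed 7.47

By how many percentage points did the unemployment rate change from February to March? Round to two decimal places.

The unemployment rate changed by −0.58 percentage points.

February: labor force = 122.72 + 8.17 = 130.89; u = 8.17/130.89 = 6.24%.
March: labor force = 124.58 + 7.47 = 132.05; u = 7.47/132.05 = 5.66%.
Change = 5.66% − 6.24% = −0.58 pp.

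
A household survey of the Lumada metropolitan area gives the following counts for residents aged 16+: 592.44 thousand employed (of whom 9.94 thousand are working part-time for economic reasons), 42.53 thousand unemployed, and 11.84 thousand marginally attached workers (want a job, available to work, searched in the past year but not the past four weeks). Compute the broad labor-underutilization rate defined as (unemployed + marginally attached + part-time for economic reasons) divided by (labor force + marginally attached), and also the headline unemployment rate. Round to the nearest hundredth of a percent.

Broad underutilization rate ≈ 9.94%; headline unemployment rate ≈ 6.70%.

Labor force = 592.44 + 42.53 = 634.97 thousand.
Numerator = 42.53 + 11.84 + 9.94 = 64.31 thousand.
Denominator = 634.97 + 11.84 = 646.81 thousand.
Broad rate = 64.31 / 646.81 = 9.94%.
Headline unemployment rate = 42.53 / 634.97 = 6.70%.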